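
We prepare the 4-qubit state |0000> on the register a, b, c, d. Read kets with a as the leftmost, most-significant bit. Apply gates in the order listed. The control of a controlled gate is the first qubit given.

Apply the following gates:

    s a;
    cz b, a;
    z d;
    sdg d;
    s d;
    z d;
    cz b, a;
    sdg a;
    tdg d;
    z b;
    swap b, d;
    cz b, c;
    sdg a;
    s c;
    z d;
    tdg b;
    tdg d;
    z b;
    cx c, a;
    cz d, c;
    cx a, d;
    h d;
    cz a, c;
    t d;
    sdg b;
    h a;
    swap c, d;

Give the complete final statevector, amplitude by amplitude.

After the circuit, the state carries amplitude 1/2 on |0000>, exp(I*pi/4)/2 on |0010>, 1/2 on |1000>, exp(I*pi/4)/2 on |1010>, and 0 on every other basis state. Key observation: steps 1-8 multiply out to the identity, so the circuit reduces to the remaining gates.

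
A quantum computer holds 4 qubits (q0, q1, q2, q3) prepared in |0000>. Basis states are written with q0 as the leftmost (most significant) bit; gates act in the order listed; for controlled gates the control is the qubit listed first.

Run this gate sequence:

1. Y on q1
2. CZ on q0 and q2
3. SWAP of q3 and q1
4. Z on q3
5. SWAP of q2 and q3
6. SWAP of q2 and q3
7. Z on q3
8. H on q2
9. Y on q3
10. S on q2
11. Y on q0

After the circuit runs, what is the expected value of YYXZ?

In the final state, YYXZ has expectation 0. Key observation: gates 4-7 undo each other exactly, leaving only the rest of the circuit to track.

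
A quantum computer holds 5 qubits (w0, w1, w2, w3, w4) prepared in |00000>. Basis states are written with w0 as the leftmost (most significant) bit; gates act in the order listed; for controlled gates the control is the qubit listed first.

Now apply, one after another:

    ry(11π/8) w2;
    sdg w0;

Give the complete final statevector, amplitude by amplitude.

After the circuit, the state carries amplitude -cos(5*pi/16) on |00000>, sin(5*pi/16) on |00100>, and 0 on every other basis state.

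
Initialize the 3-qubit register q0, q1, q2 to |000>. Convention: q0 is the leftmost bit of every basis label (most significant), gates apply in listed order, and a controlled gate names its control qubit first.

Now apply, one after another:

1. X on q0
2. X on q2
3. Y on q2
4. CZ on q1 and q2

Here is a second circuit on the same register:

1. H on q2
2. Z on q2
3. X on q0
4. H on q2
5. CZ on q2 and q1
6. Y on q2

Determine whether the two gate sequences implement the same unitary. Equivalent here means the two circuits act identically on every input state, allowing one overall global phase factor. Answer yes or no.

No: there is an input state on which the two circuits produce genuinely different outputs (not merely differing by a phase).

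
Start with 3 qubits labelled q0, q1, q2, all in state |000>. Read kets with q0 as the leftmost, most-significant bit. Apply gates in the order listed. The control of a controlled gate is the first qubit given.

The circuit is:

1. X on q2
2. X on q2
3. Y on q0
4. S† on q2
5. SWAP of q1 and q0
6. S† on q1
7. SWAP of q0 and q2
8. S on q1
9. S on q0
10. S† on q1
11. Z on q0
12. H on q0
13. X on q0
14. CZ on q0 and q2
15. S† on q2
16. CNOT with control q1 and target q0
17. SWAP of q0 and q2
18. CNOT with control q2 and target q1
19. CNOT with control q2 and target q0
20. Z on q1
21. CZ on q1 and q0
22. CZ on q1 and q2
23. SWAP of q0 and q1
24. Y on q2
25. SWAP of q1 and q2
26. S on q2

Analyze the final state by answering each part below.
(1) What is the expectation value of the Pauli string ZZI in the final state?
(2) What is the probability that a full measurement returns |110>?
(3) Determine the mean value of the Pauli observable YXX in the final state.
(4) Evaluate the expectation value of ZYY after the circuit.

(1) The observable ZZI averages to 1. Key observation: steps 1-2 multiply out to the identity, so the circuit reduces to the remaining gates.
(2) The probability of measuring |110> is 1/2.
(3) The expectation value of YXX is -1.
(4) The expectation value of ZYY is 0.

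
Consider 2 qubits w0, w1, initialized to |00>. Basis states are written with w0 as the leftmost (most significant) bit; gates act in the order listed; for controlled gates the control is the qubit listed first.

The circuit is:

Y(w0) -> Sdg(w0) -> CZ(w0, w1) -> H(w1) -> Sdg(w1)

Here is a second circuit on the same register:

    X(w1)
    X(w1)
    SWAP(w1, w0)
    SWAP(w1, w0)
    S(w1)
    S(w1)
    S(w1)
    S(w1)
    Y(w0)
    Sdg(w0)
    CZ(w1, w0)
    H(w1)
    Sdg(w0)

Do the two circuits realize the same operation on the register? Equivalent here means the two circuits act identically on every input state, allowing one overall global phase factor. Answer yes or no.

No: there is an input state on which the two circuits produce genuinely different outputs (not merely differing by a phase).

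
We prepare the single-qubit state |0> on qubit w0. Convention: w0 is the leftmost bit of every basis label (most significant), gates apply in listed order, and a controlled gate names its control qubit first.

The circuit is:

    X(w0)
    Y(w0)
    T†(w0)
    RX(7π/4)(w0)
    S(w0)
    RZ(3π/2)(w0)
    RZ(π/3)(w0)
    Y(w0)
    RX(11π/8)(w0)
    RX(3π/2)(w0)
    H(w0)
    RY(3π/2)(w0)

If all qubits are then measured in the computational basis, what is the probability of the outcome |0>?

A full measurement returns |0> with probability cos(5*pi/16)**2/2 + sqrt(2)*sin(5*pi/16)*cos(5*pi/16)/2 + sin(5*pi/16)**2/2 - I*sqrt(1/2 - sqrt(2)/4)*sqrt(sqrt(2)/4 + 1/2)*exp(I*pi/6)*sin(5*pi/16)**2/2 - I*sqrt(1/2 - sqrt(2)/4)*sqrt(sqrt(2)/4 + 1/2)*exp(-I*pi/6)*cos(5*pi/16)**2/2 + I*sqrt(1/2 - sqrt(2)/4)*sqrt(sqrt(2)/4 + 1/2)*exp(I*pi/6)*cos(5*pi/16)**2/2 + I*sqrt(1/2 - sqrt(2)/4)*sqrt(sqrt(2)/4 + 1/2)*exp(-I*pi/6)*sin(5*pi/16)**2/2.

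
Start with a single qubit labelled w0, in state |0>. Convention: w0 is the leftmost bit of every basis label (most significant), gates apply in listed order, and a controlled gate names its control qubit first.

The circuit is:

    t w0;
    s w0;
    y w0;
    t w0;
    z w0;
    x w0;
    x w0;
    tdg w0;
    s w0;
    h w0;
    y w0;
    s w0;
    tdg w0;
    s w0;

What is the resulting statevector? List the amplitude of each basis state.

After the circuit, the state carries amplitude sqrt(2)*I/2 on |0>, -sqrt(2)*exp(I*pi/4)/2 on |1>.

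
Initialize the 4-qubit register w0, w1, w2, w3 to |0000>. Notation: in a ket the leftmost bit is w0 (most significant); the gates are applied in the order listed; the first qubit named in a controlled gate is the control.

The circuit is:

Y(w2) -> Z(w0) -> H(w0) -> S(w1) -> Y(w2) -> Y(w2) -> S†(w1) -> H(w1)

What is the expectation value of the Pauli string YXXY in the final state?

The observable YXXY averages to 0. Key observation: steps 4-7 multiply out to the identity, so the circuit reduces to the remaining gates.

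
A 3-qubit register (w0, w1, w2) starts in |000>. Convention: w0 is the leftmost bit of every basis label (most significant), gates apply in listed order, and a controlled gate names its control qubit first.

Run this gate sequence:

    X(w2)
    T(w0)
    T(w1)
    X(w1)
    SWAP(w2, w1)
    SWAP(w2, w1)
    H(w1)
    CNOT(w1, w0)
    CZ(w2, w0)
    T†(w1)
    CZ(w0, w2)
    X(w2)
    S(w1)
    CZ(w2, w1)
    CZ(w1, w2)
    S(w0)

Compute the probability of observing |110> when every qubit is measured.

The probability of measuring |110> is 1/2. Key observation: gates 5-6 undo each other exactly, leaving only the rest of the circuit to track.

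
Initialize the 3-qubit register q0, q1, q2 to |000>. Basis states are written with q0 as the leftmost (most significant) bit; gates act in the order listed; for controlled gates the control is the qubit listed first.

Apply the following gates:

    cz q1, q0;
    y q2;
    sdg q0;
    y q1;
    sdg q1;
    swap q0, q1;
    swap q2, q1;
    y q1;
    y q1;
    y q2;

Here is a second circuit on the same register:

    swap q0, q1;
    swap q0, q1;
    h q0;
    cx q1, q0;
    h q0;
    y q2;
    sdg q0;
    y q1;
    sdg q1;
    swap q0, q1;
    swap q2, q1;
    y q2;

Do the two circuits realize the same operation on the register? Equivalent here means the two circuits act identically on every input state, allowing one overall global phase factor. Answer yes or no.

Yes: on every input state the two circuits agree up to one overall phase factor.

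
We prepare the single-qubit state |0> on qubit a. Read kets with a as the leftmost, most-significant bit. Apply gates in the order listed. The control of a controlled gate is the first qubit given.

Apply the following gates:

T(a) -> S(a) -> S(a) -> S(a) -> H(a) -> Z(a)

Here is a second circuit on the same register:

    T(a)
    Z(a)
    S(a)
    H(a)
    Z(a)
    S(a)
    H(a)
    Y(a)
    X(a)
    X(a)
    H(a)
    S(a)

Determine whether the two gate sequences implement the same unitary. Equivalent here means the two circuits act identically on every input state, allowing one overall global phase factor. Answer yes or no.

No: there is an input state on which the two circuits produce genuinely different outputs (not merely differing by a phase).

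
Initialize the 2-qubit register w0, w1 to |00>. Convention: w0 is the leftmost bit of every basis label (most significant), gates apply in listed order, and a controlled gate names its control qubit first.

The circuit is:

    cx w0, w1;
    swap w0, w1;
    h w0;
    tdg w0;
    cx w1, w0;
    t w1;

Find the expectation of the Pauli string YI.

The expectation value of YI is -sqrt(2)/2.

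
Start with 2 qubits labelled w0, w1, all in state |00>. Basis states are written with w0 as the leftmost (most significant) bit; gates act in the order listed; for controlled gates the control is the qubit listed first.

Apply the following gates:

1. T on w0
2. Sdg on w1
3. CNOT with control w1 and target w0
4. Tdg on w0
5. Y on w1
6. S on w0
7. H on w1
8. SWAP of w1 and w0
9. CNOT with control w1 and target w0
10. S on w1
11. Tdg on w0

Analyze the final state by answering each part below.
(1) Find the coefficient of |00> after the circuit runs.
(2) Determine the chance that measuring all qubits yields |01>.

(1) The final state's coefficient on |00> equals sqrt(2)*I/2.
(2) Outcome |01> occurs with probability 0.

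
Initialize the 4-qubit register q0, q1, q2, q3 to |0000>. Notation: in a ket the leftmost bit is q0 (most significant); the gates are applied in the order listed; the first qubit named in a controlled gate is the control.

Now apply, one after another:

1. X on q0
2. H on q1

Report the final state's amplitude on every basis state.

The resulting statevector has amplitude sqrt(2)/2 on |1000>, sqrt(2)/2 on |1100>, and 0 on every other basis state.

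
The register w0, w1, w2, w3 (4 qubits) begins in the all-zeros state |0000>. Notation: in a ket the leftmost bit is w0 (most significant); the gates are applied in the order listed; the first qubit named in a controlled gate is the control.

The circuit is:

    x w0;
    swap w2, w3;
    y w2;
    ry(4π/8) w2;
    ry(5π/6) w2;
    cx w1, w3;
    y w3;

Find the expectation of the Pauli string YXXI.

In the final state, YXXI has expectation 0.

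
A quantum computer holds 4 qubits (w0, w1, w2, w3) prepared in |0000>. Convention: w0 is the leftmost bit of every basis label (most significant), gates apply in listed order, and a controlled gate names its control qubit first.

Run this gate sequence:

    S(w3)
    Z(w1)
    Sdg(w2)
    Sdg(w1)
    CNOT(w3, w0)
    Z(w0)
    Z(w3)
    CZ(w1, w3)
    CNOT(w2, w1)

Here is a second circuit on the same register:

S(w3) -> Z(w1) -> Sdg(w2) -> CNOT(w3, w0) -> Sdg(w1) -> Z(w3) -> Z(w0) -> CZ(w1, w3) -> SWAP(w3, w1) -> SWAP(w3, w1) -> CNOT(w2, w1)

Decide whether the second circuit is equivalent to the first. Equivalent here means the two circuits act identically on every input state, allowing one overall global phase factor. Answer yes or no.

Yes — the two circuits implement the same unitary up to a global phase.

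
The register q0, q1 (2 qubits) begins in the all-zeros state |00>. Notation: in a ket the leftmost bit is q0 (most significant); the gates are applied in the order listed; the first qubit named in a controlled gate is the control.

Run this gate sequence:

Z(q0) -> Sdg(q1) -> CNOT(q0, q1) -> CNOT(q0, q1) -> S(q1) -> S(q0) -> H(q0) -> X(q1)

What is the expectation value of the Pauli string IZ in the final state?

The observable IZ averages to -1.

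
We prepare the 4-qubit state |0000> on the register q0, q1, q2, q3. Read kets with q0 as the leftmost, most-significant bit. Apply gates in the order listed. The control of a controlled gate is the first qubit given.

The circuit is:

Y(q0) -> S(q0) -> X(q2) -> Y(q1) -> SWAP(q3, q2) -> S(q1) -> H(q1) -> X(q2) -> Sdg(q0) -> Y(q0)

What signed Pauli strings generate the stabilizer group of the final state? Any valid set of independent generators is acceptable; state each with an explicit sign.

The stabilizer group can be generated by -IXII, +ZIII, -IIZI, -IIIZ, among other valid generating sets.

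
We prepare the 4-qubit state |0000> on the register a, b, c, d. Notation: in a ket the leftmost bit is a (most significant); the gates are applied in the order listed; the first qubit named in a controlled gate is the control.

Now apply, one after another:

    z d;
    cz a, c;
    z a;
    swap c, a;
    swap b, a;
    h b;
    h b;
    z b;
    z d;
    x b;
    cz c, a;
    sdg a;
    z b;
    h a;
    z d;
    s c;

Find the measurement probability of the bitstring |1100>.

The probability of measuring |1100> is 1/2.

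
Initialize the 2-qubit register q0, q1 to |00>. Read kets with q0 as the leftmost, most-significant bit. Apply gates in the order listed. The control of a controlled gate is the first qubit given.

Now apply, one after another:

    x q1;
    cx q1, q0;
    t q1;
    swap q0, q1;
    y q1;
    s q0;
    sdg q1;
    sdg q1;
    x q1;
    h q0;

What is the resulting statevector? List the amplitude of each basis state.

The resulting statevector has amplitude 0 on |00>, sqrt(2)*exp(I*pi/4)/2 on |01>, 0 on |10>, -sqrt(2)*exp(I*pi/4)/2 on |11>.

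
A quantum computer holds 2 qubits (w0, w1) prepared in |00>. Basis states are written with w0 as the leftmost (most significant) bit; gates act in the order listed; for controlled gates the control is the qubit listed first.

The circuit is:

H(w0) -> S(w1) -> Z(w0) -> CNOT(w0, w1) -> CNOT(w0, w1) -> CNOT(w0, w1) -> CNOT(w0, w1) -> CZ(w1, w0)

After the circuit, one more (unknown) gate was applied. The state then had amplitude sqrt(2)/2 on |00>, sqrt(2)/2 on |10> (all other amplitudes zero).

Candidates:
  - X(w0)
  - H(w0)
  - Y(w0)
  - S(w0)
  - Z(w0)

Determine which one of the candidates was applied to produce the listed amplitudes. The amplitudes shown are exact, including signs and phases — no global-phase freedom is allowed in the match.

The unique candidate consistent with the amplitudes is Z(w0). Key observation: gates 4-7 undo each other exactly, leaving only the rest of the circuit to track.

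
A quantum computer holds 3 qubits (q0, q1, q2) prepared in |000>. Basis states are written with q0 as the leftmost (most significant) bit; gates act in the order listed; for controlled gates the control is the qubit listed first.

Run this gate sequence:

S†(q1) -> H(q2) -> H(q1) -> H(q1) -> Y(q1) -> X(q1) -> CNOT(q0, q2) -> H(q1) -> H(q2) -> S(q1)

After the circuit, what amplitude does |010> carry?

|010> carries amplitude -sqrt(2)/2 in the final state.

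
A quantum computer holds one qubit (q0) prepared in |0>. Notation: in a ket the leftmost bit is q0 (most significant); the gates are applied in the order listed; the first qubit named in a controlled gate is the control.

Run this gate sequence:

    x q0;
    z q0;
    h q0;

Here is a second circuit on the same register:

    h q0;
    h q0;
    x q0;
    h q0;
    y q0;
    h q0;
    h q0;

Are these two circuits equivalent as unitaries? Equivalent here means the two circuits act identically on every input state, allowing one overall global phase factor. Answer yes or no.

No: there is an input state on which the two circuits produce genuinely different outputs (not merely differing by a phase).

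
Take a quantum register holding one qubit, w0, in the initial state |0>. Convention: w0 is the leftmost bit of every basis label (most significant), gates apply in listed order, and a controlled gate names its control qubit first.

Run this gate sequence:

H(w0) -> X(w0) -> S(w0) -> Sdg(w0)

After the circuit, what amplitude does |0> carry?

The final state's coefficient on |0> equals sqrt(2)/2. Key observation: the block from step 3 through step 4 cancels to the identity and can be dropped.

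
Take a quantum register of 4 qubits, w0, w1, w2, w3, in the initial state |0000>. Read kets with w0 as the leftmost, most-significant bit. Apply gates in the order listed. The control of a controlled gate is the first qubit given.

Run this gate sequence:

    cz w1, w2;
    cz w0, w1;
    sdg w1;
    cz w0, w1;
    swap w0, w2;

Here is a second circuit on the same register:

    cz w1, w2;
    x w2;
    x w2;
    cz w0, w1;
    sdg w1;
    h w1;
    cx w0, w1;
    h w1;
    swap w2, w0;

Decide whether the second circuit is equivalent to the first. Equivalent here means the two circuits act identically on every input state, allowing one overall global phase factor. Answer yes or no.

Yes: on every input state the two circuits agree up to one overall phase factor.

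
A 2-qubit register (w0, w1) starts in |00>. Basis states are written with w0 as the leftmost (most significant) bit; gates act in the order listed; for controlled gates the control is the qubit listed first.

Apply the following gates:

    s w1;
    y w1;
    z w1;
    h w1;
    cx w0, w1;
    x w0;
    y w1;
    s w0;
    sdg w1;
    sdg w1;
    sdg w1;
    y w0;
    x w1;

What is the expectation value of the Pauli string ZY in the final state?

The observable ZY averages to -1.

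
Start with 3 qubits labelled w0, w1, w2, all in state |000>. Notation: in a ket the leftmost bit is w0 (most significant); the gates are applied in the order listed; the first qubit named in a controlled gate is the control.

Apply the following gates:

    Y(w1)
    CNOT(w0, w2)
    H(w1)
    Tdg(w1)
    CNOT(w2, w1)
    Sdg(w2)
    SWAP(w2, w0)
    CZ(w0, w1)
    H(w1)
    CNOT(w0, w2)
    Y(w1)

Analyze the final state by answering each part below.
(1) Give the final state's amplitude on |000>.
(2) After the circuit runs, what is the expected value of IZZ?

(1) The final state's coefficient on |000> equals 1/2 - exp(3*I*pi/4)/2.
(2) The expectation value of IZZ is sqrt(2)/2.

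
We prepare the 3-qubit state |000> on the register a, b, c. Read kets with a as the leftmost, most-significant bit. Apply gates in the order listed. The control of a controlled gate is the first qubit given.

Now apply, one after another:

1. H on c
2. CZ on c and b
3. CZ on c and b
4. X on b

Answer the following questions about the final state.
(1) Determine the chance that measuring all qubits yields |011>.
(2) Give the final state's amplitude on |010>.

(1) A full measurement returns |011> with probability 1/2. Key observation: steps 2-3 multiply out to the identity, so the circuit reduces to the remaining gates.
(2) The final state's coefficient on |010> equals sqrt(2)/2.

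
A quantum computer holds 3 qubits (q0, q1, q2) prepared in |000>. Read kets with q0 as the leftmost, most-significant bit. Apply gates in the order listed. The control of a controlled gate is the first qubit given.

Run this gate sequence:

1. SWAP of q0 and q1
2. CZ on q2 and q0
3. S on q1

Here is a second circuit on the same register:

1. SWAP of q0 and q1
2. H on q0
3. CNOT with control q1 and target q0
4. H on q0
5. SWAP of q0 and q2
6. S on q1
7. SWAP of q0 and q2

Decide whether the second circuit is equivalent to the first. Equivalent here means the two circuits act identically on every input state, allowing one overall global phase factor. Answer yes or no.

No — the two circuits implement different unitaries, even allowing a global phase.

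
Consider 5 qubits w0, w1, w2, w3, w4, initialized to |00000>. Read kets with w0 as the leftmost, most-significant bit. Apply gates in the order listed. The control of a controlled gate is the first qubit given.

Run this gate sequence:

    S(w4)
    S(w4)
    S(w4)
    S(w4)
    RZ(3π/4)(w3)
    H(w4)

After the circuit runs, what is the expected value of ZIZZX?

The observable ZIZZX averages to 1.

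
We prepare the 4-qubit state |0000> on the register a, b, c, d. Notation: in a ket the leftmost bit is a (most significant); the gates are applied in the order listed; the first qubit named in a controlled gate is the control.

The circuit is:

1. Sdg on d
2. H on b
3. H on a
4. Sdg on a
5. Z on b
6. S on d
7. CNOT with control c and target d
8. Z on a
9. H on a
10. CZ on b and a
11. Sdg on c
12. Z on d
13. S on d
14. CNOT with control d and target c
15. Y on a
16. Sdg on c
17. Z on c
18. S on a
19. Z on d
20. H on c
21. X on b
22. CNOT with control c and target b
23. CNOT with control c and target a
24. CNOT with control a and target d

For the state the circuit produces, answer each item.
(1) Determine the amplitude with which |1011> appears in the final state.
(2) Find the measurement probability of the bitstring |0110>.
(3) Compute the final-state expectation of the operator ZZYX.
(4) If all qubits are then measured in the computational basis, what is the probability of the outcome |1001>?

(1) |1011> carries amplitude -1/4 - I/4 in the final state.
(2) The probability of measuring |0110> is 1/8.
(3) In the final state, ZZYX has expectation 0.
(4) A full measurement returns |1001> with probability 1/8.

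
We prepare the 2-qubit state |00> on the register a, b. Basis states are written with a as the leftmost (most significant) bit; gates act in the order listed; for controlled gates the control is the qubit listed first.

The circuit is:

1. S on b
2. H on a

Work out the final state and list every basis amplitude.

The final amplitudes are sqrt(2)/2 on |00>, 0 on |01>, sqrt(2)/2 on |10>, 0 on |11>.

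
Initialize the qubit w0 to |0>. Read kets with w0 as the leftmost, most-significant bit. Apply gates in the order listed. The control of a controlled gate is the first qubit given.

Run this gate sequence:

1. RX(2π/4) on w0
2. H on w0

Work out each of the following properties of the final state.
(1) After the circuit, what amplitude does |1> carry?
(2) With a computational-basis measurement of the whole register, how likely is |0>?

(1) The amplitude on |1> is 1/2 + I/2.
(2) A full measurement returns |0> with probability 1/2.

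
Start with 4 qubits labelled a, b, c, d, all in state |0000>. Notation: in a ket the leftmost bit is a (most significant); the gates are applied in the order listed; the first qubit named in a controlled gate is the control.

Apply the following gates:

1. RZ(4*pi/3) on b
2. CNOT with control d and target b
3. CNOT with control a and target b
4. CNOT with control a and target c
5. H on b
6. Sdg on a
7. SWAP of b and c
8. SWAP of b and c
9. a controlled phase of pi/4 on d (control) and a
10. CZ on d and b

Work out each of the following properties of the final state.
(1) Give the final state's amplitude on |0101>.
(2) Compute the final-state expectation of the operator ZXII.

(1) The amplitude on |0101> is 0. Key observation: the block from step 7 through step 8 cancels to the identity and can be dropped.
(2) In the final state, ZXII has expectation 1.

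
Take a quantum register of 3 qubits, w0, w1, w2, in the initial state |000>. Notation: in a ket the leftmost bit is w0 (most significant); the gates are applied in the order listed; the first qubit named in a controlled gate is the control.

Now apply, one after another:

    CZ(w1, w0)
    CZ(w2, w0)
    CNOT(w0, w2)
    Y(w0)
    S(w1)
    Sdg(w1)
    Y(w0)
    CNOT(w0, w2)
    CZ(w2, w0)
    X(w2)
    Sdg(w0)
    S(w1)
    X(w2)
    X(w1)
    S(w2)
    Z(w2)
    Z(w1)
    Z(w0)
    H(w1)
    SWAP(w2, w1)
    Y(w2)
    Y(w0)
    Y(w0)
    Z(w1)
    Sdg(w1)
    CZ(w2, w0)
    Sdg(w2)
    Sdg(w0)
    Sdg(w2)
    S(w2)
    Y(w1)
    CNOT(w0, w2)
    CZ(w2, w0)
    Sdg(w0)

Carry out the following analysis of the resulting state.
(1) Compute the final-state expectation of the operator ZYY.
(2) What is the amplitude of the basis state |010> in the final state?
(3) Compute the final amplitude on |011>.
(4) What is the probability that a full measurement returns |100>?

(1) The expectation value of ZYY is 0. Key observation: steps 2-9 multiply out to the identity, so the circuit reduces to the remaining gates.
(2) The final state's coefficient on |010> equals sqrt(2)/2.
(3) The final state's coefficient on |011> equals -sqrt(2)*I/2.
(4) A full measurement returns |100> with probability 0.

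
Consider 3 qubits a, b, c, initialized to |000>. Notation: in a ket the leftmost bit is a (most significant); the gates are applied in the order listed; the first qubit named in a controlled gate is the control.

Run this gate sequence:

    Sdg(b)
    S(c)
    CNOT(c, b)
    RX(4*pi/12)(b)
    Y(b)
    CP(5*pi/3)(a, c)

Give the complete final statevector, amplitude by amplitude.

The final amplitudes are -1/2 on |000>, sqrt(3)*I/2 on |010>, and 0 on every other basis state.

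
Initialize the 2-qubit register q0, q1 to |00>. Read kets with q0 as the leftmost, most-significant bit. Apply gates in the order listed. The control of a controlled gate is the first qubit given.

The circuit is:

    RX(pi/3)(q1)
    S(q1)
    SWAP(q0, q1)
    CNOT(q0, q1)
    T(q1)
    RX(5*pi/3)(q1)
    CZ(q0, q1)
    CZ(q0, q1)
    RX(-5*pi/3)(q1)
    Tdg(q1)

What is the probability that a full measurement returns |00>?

The probability of measuring |00> is 3/4.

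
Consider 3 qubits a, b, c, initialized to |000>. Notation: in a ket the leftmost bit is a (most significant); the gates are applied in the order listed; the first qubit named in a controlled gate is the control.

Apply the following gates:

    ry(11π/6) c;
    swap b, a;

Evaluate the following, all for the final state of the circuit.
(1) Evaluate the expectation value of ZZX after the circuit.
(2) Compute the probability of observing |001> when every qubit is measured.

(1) The expectation value of ZZX is -1/2.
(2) The probability of measuring |001> is 1/2 - sqrt(3)/4.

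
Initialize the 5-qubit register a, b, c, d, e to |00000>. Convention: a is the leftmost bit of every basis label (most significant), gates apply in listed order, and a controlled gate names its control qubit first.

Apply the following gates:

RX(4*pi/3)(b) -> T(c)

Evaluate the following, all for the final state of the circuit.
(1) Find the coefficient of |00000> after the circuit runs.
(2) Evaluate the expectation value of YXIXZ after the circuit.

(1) The amplitude on |00000> is -1/2.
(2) In the final state, YXIXZ has expectation 0.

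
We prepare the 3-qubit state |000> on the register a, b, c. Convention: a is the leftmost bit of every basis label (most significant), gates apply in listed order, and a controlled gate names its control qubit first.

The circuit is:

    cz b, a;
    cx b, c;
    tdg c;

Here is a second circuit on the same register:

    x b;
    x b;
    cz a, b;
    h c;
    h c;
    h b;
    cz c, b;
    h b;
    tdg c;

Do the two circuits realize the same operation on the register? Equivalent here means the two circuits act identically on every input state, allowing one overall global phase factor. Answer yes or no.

No: there is an input state on which the two circuits produce genuinely different outputs (not merely differing by a phase).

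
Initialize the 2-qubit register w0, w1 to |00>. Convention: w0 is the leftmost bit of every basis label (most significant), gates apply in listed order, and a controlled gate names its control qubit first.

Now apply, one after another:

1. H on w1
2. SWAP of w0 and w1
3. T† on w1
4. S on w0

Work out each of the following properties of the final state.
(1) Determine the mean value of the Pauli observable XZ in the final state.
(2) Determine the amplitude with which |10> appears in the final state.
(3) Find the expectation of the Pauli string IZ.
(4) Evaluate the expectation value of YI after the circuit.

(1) In the final state, XZ has expectation 0.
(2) |10> carries amplitude sqrt(2)*I/2 in the final state.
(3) The observable IZ averages to 1.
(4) In the final state, YI has expectation 1.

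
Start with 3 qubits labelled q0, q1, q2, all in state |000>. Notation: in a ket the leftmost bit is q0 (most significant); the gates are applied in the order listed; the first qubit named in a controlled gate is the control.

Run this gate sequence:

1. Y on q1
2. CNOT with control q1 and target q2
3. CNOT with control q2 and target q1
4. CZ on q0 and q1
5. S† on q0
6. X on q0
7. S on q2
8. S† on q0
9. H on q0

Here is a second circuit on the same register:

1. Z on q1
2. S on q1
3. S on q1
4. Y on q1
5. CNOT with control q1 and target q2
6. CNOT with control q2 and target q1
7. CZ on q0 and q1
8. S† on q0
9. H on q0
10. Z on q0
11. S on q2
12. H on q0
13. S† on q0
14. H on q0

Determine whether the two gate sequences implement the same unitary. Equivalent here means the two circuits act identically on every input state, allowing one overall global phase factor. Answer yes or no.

Yes, they are equivalent — the unitaries differ by at most a global phase.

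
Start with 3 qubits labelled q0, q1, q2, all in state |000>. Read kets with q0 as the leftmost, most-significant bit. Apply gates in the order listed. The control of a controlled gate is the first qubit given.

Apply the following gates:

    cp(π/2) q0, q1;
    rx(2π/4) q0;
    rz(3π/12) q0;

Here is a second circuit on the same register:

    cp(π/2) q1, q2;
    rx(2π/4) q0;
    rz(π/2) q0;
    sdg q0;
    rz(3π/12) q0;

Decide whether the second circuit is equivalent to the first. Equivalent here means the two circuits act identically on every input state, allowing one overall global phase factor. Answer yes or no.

No — the two circuits implement different unitaries, even allowing a global phase.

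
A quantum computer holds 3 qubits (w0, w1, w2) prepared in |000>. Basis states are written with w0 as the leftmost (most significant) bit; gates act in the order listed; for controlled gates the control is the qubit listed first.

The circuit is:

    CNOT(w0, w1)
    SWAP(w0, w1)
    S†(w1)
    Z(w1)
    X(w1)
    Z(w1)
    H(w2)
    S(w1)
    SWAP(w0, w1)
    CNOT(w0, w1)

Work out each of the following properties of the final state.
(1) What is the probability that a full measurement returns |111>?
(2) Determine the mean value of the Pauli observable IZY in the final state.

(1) The probability of measuring |111> is 1/2.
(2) In the final state, IZY has expectation 0.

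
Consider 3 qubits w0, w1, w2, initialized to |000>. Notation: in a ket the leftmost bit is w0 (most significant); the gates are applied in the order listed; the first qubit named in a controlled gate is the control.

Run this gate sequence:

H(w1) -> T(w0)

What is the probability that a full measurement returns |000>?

The probability of measuring |000> is 1/2.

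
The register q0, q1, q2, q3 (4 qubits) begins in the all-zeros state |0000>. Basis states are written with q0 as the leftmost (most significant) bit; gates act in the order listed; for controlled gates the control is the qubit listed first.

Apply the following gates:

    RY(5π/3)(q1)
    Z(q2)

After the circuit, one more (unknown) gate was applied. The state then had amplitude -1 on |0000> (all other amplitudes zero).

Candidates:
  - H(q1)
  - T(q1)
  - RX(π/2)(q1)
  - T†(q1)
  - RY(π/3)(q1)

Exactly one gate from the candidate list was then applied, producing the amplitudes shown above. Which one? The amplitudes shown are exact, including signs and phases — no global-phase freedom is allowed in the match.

The unique candidate consistent with the amplitudes is RY(π/3)(q1).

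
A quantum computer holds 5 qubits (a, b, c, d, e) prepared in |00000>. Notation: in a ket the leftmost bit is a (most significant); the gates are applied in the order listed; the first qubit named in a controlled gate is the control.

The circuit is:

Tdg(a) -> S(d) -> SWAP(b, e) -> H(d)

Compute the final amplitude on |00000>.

The amplitude on |00000> is sqrt(2)/2.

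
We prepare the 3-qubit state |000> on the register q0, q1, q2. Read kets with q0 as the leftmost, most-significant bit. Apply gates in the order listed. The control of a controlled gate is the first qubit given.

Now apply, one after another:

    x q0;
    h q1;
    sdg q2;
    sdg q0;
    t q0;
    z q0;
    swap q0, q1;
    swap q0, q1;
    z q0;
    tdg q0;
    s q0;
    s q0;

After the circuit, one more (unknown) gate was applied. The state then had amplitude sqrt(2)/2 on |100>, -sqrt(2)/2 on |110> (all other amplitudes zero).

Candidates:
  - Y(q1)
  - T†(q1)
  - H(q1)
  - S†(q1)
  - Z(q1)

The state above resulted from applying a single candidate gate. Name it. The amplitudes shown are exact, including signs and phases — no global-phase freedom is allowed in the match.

The applied gate was Y(q1). Key observation: the block from step 4 through step 11 cancels to the identity and can be dropped.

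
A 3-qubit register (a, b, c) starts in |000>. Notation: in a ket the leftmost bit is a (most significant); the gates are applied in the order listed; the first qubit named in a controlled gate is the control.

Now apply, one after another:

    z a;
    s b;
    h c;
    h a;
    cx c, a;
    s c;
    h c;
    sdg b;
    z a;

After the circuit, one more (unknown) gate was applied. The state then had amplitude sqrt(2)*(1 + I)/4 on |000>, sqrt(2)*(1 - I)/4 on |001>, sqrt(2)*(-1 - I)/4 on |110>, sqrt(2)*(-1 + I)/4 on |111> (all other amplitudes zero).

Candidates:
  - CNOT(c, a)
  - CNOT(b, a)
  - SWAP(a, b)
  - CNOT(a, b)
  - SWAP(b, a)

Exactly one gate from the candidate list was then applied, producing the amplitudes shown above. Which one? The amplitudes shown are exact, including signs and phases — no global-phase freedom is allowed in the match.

The unique candidate consistent with the amplitudes is CNOT(a, b).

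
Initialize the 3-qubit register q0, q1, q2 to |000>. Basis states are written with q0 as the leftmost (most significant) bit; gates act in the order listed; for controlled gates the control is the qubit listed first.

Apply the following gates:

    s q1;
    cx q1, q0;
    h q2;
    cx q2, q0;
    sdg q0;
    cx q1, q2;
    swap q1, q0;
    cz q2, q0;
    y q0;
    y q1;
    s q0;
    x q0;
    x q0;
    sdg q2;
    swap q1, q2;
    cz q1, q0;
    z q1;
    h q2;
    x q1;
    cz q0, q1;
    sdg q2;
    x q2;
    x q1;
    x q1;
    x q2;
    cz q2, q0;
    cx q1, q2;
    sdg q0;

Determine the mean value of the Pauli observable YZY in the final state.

The expectation value of YZY is 0. Key observation: gates 22-25 undo each other exactly, leaving only the rest of the circuit to track.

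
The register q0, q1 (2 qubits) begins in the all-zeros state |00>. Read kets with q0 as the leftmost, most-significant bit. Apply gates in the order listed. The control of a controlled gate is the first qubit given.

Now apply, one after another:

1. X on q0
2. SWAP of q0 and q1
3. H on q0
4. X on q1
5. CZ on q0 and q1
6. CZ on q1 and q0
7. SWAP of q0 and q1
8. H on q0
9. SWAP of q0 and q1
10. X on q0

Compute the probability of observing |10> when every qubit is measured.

A full measurement returns |10> with probability 1/4.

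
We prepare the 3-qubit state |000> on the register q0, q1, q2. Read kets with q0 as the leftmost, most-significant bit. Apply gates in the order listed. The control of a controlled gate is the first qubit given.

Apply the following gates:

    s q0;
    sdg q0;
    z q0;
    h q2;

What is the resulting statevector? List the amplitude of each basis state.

The final amplitudes are sqrt(2)/2 on |000>, sqrt(2)/2 on |001>, and 0 on every other basis state.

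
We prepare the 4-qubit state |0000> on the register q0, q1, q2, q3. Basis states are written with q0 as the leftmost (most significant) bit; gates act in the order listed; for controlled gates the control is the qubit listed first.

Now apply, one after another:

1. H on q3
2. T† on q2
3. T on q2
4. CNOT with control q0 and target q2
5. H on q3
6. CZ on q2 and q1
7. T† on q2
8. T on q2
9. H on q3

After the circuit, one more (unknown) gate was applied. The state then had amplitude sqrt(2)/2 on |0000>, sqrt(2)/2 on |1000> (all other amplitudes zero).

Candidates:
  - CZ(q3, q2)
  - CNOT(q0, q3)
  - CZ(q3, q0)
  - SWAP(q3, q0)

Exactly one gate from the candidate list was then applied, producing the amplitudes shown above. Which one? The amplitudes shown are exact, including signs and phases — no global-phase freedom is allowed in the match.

It was SWAP(q3, q0) that produced the state shown.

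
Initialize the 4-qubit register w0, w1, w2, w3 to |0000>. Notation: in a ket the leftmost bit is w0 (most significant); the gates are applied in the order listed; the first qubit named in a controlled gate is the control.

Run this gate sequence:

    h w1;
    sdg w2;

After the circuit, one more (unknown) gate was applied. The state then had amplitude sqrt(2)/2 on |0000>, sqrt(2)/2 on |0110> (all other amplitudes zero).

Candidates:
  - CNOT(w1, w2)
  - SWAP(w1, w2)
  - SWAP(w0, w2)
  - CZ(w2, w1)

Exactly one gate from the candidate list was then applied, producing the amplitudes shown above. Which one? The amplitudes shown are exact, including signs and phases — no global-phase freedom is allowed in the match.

The unique candidate consistent with the amplitudes is CNOT(w1, w2).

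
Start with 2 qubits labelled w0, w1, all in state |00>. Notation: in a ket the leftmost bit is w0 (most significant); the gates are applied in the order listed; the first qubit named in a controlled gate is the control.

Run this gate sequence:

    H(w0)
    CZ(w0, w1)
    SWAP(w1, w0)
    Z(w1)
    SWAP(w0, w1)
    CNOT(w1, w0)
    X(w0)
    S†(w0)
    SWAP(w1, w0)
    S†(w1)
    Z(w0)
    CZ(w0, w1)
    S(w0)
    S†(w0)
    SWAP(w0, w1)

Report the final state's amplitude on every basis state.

After the circuit, the state carries amplitude -sqrt(2)/2 on |00>, 0 on |01>, -sqrt(2)/2 on |10>, 0 on |11>.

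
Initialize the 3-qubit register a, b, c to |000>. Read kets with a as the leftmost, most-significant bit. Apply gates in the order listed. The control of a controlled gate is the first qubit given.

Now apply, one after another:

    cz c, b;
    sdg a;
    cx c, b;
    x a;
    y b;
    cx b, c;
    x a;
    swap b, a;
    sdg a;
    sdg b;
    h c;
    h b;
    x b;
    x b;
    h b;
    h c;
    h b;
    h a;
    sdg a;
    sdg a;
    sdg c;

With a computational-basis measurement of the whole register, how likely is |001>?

The probability of measuring |001> is 1/4. Key observation: gates 11-16 undo each other exactly, leaving only the rest of the circuit to track.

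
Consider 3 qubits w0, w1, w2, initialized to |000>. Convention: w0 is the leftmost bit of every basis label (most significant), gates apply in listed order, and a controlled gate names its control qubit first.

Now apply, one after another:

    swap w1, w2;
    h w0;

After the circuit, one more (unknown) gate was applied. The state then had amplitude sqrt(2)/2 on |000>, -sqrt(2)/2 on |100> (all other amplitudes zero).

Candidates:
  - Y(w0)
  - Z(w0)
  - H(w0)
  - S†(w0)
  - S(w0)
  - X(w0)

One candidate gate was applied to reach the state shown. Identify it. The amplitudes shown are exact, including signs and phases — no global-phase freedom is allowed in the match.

The applied gate was Z(w0).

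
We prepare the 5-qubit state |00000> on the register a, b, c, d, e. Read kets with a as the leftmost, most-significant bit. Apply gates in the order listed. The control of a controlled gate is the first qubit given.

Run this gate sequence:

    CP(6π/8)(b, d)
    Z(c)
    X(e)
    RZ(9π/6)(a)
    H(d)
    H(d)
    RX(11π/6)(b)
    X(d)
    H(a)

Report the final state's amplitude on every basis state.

The resulting statevector has amplitude (1 + sqrt(3))*exp(I*pi/4)/4 on |00011>, (-1 + sqrt(3))*exp(3*I*pi/4)/4 on |01011>, (1 + sqrt(3))*exp(I*pi/4)/4 on |10011>, (-1 + sqrt(3))*exp(3*I*pi/4)/4 on |11011>, and 0 on every other basis state. Key observation: gates 5-6 undo each other exactly, leaving only the rest of the circuit to track.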